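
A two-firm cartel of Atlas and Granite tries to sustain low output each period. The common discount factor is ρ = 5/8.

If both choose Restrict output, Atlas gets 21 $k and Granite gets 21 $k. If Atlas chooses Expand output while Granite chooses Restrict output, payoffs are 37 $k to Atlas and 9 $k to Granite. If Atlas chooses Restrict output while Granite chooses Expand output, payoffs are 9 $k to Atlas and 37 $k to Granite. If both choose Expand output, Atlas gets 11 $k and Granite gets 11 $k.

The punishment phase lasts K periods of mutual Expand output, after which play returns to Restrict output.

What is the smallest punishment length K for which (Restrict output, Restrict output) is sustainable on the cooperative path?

7

IC: ρ(1−ρ^K)/(1−ρ) ≥ (37−21)/(21−11) = 8/5.
With ρ = 5/8: need 1 − ρ^K ≥ 8/5·(1−5/8)/(5/8), i.e. ρ^K ≤ 0.0400.
Since (5/8)^6 = 0.0596 and (5/8)^7 = 0.0373, the smallest such K is 7.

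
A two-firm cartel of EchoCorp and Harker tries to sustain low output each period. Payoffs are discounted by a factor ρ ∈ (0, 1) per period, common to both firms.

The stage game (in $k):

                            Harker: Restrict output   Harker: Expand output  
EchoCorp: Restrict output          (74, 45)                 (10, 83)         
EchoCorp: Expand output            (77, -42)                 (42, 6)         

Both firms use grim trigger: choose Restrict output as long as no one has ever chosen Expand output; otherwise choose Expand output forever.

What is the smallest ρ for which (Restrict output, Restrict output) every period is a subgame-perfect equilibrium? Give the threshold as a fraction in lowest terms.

38/77

For EchoCorp: deviation gain 77−74 = 3, per-period punishment loss 74−42 = 32. IC gives ρ ≥ 3/35.
For Harker: gain 38, loss 39 per period, so ρ ≥ 38/77.
The tighter constraint is Harker's, so cooperation needs ρ ≥ 38/77.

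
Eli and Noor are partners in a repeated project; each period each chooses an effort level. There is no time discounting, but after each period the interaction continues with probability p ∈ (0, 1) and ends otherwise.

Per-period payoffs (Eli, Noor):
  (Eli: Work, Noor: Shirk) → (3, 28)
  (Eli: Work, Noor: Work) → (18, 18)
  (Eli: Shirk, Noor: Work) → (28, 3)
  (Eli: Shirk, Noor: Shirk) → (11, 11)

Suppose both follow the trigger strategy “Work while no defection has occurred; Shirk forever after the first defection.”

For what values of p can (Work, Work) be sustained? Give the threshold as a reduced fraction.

10/17

Expected cooperation value is 18 + p·18 + p²·18 + … = 18/(1−p); deviation gives 28 + p·11/(1−p).
18 ≥ 28(1−p) + 11p ⇒ 17p ≥ 10 ⇒ p ≥ 10/17.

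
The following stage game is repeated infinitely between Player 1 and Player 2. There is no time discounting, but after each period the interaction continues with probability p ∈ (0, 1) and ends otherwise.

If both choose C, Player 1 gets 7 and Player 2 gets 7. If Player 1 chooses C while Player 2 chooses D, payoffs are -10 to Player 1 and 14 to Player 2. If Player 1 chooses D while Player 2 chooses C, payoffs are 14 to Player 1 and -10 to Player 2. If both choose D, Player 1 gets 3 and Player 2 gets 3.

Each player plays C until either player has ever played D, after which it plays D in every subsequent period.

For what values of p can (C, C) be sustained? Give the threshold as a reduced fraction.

Expected cooperation value is 7 + p·7 + p²·7 + … = 7/(1−p); deviation gives 14 + p·3/(1−p).
7 ≥ 14(1−p) + 3p ⇒ 11p ≥ 7 ⇒ p ≥ 7/11.

7/11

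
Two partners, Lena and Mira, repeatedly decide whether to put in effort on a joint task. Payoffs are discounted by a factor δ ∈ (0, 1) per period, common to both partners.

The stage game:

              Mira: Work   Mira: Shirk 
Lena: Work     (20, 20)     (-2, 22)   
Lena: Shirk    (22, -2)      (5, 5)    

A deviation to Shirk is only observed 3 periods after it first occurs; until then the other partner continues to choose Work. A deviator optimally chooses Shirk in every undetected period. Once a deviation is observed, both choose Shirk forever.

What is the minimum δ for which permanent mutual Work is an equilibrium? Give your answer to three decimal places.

0.490

A deviator earns 22 for 3 periods, then 5 forever; cooperating earns 20 forever. Multiplying the IC by (1−δ):
20 ≥ 22(1−δ^3) + 5δ^3, so 17·δ^3 ≥ 2 and δ^3 ≥ 2/17.
δ ≥ (2/17)^(1/3) ≈ 0.490.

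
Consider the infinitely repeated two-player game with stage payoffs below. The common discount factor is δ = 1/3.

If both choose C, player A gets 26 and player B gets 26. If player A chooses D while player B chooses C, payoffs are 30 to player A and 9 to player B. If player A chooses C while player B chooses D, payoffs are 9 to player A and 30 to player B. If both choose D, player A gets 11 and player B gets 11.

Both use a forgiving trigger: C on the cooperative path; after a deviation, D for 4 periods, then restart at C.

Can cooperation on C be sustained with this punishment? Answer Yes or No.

IC: δ+…+δ^4 ≥ (30−26)/(26−11) = 4/15.
At δ = 1/3: partial sum = 0.4938 ≥ 0.2667. Cooperation sustainable.

Yes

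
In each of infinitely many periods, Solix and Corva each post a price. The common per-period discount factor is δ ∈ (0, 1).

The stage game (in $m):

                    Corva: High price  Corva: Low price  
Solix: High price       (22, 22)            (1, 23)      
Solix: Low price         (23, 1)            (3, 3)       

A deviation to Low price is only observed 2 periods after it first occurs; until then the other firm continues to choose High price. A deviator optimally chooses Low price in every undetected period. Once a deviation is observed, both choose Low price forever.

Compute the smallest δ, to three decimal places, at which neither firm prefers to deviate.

0.224

The best deviation is to choose Low price for all 2 undetected periods, earning 23 each, then 3 forever once detected.
Deviation value: 23(1−δ^2)/(1−δ) + 3δ^2/(1−δ); cooperation value: 22/(1−δ).
IC: 22 ≥ 23(1−δ^2) + 3δ^2 = 23 − 20δ^2.
So δ^2 ≥ 1/20, giving δ ≥ (1/20)^(1/2) ≈ 0.224.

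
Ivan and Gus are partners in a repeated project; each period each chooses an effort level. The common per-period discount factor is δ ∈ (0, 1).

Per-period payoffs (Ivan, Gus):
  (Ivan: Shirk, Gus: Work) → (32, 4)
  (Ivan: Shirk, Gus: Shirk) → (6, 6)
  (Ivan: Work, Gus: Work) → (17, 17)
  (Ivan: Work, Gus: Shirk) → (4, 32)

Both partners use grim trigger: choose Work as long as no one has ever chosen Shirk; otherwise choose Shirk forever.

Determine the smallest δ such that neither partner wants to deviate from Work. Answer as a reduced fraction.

15/26

Cooperation forever yields 17 each period: 17/(1−δ).
Deviating yields 32 once, then 6 forever: 32 + 6δ/(1−δ).
No profitable deviation requires 17/(1−δ) ≥ 32 + 6δ/(1−δ).
Multiplying by (1−δ): 17 ≥ 32(1−δ) + 6δ = 32 − 26δ.
So 26δ ≥ 15, i.e. δ ≥ 15/26.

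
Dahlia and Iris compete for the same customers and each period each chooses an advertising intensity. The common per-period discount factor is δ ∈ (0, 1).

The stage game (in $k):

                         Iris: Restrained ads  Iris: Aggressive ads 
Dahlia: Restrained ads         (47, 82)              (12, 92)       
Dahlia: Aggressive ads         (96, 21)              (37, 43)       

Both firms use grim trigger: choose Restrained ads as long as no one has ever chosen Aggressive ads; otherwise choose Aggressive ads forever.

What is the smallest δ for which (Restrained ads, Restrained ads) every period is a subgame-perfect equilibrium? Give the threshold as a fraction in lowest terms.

49/59

Dahlia: cooperation gives 47 each period; deviation gives 96 once then 37 forever.
  47/(1−δ) ≥ 96 + 37δ/(1−δ) ⇒ δ ≥ 49/59.
Iris: cooperation gives 82 each period; deviation gives 92 once then 43 forever.
  δ ≥ 10/49.
Both must hold, so the binding constraint is Dahlia's: δ ≥ 49/59.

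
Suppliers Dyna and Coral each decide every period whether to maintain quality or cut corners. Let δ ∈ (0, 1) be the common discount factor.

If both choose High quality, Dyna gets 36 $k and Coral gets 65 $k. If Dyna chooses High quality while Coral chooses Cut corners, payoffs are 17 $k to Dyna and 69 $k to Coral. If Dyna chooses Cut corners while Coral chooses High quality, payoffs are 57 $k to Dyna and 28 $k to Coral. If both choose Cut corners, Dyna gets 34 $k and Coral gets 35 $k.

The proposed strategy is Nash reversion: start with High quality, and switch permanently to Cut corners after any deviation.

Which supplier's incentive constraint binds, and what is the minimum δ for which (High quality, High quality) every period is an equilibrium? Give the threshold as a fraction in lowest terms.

Dyna; δ ≥ 21/23

For Dyna: deviation gain 57−36 = 21, per-period punishment loss 36−34 = 2. IC gives δ ≥ 21/23.
For Coral: gain 4, loss 30 per period, so δ ≥ 4/34 = 2/17.
The tighter constraint is Dyna's, so cooperation needs δ ≥ 21/23.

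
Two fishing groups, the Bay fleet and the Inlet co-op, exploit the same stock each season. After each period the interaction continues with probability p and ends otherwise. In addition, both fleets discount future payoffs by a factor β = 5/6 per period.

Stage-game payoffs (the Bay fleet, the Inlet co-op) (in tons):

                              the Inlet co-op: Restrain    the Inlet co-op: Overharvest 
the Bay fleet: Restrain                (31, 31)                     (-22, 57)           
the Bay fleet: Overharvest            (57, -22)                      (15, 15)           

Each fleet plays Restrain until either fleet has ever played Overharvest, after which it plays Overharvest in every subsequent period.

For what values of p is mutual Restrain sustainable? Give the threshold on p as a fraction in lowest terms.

With continuation probability p and discount β, the effective per-period discount factor is βp.
Grim-trigger IC: βp ≥ (57−31)/(57−15) = 13/21.
So p ≥ (13/21)/(5/6) = 26/35.

26/35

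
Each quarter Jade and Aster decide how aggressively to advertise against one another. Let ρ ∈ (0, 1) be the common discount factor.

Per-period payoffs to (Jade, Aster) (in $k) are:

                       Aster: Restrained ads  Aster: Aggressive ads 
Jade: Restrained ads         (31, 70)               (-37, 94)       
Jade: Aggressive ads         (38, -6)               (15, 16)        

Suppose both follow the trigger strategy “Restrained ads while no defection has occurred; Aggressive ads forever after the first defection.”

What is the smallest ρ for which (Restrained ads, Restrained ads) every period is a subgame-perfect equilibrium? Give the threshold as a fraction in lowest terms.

4/13

Jade: cooperation gives 31 each period; deviation gives 38 once then 15 forever.
  31/(1−ρ) ≥ 38 + 15ρ/(1−ρ) ⇒ ρ ≥ 7/23.
Aster: cooperation gives 70 each period; deviation gives 94 once then 16 forever.
  ρ ≥ 24/78 = 4/13.
Both must hold, so the binding constraint is Aster's: ρ ≥ 4/13.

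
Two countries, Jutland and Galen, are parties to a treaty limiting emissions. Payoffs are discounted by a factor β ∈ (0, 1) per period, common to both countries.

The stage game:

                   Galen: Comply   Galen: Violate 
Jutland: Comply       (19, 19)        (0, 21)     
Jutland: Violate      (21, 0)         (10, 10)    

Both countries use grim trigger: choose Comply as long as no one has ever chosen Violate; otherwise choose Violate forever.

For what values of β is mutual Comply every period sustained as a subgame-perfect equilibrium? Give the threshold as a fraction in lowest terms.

Cooperation forever yields 19 each period: 19/(1−β).
Deviating yields 21 once, then 10 forever: 21 + 10β/(1−β).
No profitable deviation requires 19/(1−β) ≥ 21 + 10β/(1−β).
Multiplying by (1−β): 19 ≥ 21(1−β) + 10β = 21 − 11β.
So 11β ≥ 2, i.e. β ≥ 2/11.

2/11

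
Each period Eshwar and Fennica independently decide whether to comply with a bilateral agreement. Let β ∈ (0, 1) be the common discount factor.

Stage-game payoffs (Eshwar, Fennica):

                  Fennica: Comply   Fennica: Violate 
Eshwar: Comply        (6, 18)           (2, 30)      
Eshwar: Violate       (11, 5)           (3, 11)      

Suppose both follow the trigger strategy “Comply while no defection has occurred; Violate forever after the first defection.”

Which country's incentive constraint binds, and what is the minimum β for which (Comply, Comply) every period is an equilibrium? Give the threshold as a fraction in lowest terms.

Fennica; β ≥ 12/19

For Eshwar: deviation gain 11−6 = 5, per-period punishment loss 6−3 = 3. IC gives β ≥ 5/8.
For Fennica: gain 12, loss 7 per period, so β ≥ 12/19.
The tighter constraint is Fennica's, so cooperation needs β ≥ 12/19.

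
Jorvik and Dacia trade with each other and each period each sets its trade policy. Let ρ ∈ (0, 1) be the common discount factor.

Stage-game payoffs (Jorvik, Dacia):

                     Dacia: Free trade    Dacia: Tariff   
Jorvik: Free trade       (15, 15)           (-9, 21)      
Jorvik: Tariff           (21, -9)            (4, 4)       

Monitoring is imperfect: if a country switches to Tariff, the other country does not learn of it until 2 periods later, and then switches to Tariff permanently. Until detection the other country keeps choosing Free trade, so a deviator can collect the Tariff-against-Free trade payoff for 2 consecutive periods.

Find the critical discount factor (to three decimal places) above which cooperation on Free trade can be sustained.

0.594

The best deviation is to choose Tariff for all 2 undetected periods, earning 21 each, then 4 forever once detected.
Deviation value: 21(1−ρ^2)/(1−ρ) + 4ρ^2/(1−ρ); cooperation value: 15/(1−ρ).
IC: 15 ≥ 21(1−ρ^2) + 4ρ^2 = 21 − 17ρ^2.
So ρ^2 ≥ 6/17, giving ρ ≥ (6/17)^(1/2) ≈ 0.594.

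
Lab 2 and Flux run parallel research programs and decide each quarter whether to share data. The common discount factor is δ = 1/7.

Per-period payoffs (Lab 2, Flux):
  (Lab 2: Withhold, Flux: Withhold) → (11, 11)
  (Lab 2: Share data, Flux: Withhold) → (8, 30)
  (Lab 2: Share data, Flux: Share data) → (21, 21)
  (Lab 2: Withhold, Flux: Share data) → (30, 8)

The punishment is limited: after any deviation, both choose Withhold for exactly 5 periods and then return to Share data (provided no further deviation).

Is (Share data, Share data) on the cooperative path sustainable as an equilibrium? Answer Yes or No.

IC: δ+…+δ^5 ≥ (30−21)/(21−11) = 9/10.
At δ = 1/7: partial sum = 0.1667 < 0.9000. Cooperation not sustainable.

No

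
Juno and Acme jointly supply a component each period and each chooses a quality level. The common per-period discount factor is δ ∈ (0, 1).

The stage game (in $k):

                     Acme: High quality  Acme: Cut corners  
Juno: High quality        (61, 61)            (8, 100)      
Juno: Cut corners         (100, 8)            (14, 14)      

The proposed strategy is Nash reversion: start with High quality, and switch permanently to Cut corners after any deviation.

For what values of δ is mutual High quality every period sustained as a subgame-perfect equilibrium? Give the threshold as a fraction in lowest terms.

61/(1−δ) ≥ 100 + 14δ/(1−δ)
61 ≥ 100 − 86δ
δ ≥ 39/86.

39/86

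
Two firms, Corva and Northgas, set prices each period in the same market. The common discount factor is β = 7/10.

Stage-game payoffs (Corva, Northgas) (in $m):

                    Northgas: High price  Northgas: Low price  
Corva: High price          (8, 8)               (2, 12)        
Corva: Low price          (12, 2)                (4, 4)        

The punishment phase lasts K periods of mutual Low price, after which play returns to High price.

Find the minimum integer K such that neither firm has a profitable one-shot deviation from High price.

IC: β(1−β^K)/(1−β) ≥ (12−8)/(8−4) = 1.
With β = 7/10: need 1 − β^K ≥ 1·(1−7/10)/(7/10), i.e. β^K ≤ 0.5714.
Since (7/10)^1 = 0.7000 and (7/10)^2 = 0.4900, the smallest such K is 2.

2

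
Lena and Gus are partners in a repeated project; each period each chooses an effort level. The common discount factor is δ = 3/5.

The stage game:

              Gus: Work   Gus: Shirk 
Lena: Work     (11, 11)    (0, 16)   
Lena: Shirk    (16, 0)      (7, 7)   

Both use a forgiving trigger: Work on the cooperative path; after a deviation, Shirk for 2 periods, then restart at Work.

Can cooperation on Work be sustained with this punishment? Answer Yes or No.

Comparing payoff streams over the 3 periods until play realigns: cooperate → 11(1+δ+…+δ^2); deviate → 16 + 7(δ+…+δ^2).
Cooperation is sustained iff (11−7)(δ+…+δ^2) ≥ 16−11.
δ+…+δ^2 = 3/5·(1−(3/5)^2)/(1−3/5) = 0.9600, and (16−11)/(11−7) = 1.2500.
0.9600 < 1.2500, so cooperation is not sustainable.

No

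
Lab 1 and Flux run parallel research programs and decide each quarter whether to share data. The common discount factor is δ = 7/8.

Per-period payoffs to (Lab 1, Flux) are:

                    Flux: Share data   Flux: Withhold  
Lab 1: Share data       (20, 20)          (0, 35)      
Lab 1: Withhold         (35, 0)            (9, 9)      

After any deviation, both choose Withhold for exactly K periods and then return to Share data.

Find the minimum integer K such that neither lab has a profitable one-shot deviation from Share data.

2

Need Σ_{k=1}^{K} δ^k ≥ (35−20)/(20−9) = 1.3636 at δ = 7/8.
At K = 1 the sum is 0.8750 < 1.3636; at K = 2 it is 1.6406 ≥ 1.3636.
So the minimum punishment length is K = 2.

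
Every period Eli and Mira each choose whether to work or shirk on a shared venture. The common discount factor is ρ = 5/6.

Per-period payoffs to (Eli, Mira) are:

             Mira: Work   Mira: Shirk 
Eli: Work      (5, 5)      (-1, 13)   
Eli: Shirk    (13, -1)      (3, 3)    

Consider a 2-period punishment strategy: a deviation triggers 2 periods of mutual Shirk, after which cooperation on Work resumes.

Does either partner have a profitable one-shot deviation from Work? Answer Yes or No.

Yes

A one-shot deviation gives 13 now, then 3 for 2 periods, then back to 5.
Gain from deviating: (13−5) today; loss: (5−3) in each of the next 2 periods.
No-deviation condition: (5−3)(ρ+…+ρ^2) ≥ 13−5, i.e. ρ+…+ρ^2 ≥ 4.
At ρ = 5/6: ρ+…+ρ^2 = 1.5278 < 4.0000.
So cooperation is not sustainable.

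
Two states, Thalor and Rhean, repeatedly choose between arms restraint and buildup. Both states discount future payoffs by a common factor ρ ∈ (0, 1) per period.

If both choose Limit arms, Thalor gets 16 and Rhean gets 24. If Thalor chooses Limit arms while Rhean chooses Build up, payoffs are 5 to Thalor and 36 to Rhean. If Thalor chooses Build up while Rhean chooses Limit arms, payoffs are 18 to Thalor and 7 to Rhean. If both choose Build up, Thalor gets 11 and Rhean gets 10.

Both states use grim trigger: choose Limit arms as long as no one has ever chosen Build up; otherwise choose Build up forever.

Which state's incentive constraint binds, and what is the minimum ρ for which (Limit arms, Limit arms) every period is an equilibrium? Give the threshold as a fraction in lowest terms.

Rhean; ρ ≥ 6/13

Thalor's threshold: (18−16)/(18−11) = 2/7.
Rhean's threshold: (36−24)/(36−10) = 6/13.
2/7 < 6/13, so Rhean binds and ρ* = 6/13.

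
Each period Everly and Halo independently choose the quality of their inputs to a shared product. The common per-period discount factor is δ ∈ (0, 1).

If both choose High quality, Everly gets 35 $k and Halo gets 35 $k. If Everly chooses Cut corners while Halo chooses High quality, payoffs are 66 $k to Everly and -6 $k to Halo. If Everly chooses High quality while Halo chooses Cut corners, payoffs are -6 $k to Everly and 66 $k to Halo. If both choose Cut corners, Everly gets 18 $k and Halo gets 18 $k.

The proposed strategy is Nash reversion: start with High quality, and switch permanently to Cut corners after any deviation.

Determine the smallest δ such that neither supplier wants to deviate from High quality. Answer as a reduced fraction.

Under grim trigger the critical discount factor is (T−C)/(T−P) with T = 66, C = 35, P = 18.
δ* = (66−35)/(66−18) = 31/48.

31/48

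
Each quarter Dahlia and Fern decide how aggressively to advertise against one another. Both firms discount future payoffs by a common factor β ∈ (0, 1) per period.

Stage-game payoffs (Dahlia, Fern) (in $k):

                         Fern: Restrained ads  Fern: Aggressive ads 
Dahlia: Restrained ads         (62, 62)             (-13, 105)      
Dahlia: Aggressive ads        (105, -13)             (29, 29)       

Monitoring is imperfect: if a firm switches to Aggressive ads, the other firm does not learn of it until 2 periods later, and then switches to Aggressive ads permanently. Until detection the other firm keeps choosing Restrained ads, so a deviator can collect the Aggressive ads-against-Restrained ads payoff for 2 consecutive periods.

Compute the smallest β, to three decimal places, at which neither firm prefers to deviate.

0.752

The best deviation is to choose Aggressive ads for all 2 undetected periods, earning 105 each, then 29 forever once detected.
Deviation value: 105(1−β^2)/(1−β) + 29β^2/(1−β); cooperation value: 62/(1−β).
IC: 62 ≥ 105(1−β^2) + 29β^2 = 105 − 76β^2.
So β^2 ≥ 43/76, giving β ≥ (43/76)^(1/2) ≈ 0.752.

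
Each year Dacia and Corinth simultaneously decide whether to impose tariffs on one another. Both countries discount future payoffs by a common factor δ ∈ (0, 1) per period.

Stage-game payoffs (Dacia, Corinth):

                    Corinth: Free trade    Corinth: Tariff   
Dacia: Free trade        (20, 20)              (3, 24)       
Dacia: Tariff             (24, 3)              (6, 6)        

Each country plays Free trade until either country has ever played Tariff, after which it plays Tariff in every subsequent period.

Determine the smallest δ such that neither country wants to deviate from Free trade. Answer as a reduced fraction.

Under grim trigger the critical discount factor is (T−C)/(T−P) with T = 24, C = 20, P = 6.
δ* = (24−20)/(24−6) = 4/18 = 2/9.

2/9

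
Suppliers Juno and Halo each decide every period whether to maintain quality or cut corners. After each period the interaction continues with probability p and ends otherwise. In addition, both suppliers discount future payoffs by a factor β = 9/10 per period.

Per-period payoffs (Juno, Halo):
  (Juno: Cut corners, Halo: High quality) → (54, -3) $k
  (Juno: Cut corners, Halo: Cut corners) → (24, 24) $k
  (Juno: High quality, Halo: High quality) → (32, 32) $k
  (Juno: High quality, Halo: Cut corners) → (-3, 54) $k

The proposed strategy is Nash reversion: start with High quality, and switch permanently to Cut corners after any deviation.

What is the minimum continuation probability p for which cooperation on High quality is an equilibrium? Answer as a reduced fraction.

22/27

With continuation probability p and discount β, the effective per-period discount factor is βp.
Grim-trigger IC: βp ≥ (54−32)/(54−24) = 11/15.
So p ≥ (11/15)/(9/10) = 22/27.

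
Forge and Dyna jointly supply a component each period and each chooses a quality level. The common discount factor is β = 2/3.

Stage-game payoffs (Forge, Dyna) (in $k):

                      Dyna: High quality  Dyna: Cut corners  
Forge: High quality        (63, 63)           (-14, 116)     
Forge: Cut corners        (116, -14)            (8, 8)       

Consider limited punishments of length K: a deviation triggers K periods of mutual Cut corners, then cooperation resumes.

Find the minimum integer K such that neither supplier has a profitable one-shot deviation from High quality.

IC: β(1−β^K)/(1−β) ≥ (116−63)/(63−8) = 53/55.
With β = 2/3: need 1 − β^K ≥ 53/55·(1−2/3)/(2/3), i.e. β^K ≤ 0.5182.
Since (2/3)^1 = 0.6667 and (2/3)^2 = 0.4444, the smallest such K is 2.

2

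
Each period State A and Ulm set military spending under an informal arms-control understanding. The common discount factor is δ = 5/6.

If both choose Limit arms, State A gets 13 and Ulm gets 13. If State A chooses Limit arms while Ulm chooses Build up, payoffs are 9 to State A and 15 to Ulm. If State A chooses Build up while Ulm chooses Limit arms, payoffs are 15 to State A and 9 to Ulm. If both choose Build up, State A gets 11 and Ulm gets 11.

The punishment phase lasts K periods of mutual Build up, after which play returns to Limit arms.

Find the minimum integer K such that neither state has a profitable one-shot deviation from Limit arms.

2

Need Σ_{k=1}^{K} δ^k ≥ (15−13)/(13−11) = 1.0000 at δ = 5/6.
At K = 1 the sum is 0.8333 < 1.0000; at K = 2 it is 1.5278 ≥ 1.0000.
So the minimum punishment length is K = 2.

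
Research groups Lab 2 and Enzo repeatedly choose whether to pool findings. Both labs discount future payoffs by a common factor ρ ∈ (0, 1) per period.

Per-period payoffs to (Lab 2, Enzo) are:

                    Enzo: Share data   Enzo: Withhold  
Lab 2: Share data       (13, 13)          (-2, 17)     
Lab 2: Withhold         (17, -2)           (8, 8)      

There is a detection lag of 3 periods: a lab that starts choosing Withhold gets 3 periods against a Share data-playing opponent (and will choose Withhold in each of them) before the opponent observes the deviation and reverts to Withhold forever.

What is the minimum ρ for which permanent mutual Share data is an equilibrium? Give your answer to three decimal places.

0.763

The best deviation is to choose Withhold for all 3 undetected periods, earning 17 each, then 8 forever once detected.
Deviation value: 17(1−ρ^3)/(1−ρ) + 8ρ^3/(1−ρ); cooperation value: 13/(1−ρ).
IC: 13 ≥ 17(1−ρ^3) + 8ρ^3 = 17 − 9ρ^3.
So ρ^3 ≥ 4/9, giving ρ ≥ (4/9)^(1/3) ≈ 0.763.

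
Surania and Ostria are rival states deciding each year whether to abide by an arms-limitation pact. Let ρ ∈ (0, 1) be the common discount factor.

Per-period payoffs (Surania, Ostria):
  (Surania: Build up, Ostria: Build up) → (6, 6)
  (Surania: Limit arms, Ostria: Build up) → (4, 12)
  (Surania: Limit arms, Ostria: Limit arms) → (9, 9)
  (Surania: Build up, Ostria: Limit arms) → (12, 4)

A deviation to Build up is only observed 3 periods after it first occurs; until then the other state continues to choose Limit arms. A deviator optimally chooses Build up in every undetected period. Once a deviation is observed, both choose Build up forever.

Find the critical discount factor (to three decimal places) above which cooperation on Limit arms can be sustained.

0.794

Deviating for the 3 undetected periods gains 12−9 = 3 per period over cooperation, then loses 9−6 = 3 per period forever once punishment starts.
Gain: 3(1 + ρ + … + ρ^2); loss: 3·ρ^3/(1−ρ).
No profitable deviation ⇔ 3(1−ρ^3) ≤ 3·ρ^3, i.e. ρ^3 ≥ 3/(3+3) = 1/2.
Hence ρ ≥ (1/2)^(1/3) ≈ 0.794.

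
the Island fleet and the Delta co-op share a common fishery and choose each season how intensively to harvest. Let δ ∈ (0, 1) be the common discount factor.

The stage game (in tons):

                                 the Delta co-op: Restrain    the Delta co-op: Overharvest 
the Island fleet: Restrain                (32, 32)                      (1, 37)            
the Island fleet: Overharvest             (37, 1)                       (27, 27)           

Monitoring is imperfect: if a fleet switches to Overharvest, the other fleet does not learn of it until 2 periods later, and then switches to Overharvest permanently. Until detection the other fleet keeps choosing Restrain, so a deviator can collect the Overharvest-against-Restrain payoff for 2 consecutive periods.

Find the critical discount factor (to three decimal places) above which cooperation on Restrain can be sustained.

0.707

The best deviation is to choose Overharvest for all 2 undetected periods, earning 37 each, then 27 forever once detected.
Deviation value: 37(1−δ^2)/(1−δ) + 27δ^2/(1−δ); cooperation value: 32/(1−δ).
IC: 32 ≥ 37(1−δ^2) + 27δ^2 = 37 − 10δ^2.
So δ^2 ≥ 5/10 = 1/2, giving δ ≥ (1/2)^(1/2) ≈ 0.707.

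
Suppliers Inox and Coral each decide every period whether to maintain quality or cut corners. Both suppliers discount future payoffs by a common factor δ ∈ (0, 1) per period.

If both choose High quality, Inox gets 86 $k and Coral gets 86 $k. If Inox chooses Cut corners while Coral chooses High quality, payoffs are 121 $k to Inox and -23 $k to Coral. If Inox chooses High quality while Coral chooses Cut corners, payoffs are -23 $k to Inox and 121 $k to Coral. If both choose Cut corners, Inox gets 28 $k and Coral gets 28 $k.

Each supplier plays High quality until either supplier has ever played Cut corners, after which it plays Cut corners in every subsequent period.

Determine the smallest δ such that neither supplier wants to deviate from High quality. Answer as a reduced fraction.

35/93

Cooperation forever yields 86 each period: 86/(1−δ).
Deviating yields 121 once, then 28 forever: 121 + 28δ/(1−δ).
No profitable deviation requires 86/(1−δ) ≥ 121 + 28δ/(1−δ).
Multiplying by (1−δ): 86 ≥ 121(1−δ) + 28δ = 121 − 93δ.
So 93δ ≥ 35, i.e. δ ≥ 35/93.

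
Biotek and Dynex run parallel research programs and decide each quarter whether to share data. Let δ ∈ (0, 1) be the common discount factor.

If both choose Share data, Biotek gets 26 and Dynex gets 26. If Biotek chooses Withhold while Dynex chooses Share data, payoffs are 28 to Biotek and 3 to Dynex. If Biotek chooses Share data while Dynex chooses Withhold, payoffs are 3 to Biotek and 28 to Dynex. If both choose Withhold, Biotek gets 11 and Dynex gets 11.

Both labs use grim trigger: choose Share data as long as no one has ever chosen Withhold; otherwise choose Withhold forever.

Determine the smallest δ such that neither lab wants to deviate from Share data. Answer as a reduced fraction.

2/17

Cooperation forever yields 26 each period: 26/(1−δ).
Deviating yields 28 once, then 11 forever: 28 + 11δ/(1−δ).
No profitable deviation requires 26/(1−δ) ≥ 28 + 11δ/(1−δ).
Multiplying by (1−δ): 26 ≥ 28(1−δ) + 11δ = 28 − 17δ.
So 17δ ≥ 2, i.e. δ ≥ 2/17.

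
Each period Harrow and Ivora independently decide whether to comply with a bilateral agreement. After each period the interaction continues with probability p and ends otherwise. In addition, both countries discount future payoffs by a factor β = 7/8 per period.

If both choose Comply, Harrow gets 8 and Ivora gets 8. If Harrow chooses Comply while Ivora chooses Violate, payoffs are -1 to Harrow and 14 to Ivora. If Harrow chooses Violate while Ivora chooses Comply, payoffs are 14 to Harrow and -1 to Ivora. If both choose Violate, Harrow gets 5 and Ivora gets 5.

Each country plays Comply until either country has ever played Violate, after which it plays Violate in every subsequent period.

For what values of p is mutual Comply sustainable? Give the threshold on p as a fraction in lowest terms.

With continuation probability p and discount β, the effective per-period discount factor is βp.
Grim-trigger IC: βp ≥ (14−8)/(14−5) = 2/3.
So p ≥ (2/3)/(7/8) = 16/21.

16/21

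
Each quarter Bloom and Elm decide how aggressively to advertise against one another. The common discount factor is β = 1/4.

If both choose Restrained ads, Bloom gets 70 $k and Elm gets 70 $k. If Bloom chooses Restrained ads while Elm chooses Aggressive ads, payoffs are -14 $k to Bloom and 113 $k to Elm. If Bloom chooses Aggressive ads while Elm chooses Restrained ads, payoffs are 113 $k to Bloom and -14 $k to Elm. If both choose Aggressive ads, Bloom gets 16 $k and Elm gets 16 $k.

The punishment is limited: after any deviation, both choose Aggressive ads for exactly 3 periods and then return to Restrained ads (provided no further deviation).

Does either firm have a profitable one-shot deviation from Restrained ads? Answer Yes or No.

IC: β+…+β^3 ≥ (113−70)/(70−16) = 43/54.
At β = 1/4: partial sum = 0.3281 < 0.7963. Cooperation not sustainable.

Yes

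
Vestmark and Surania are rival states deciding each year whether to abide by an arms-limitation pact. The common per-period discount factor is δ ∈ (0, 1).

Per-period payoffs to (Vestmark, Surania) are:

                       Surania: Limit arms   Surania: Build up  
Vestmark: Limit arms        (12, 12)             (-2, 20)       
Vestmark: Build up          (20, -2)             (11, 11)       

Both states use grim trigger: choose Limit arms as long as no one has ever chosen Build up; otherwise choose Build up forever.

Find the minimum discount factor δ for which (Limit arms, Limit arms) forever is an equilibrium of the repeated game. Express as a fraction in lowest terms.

8/9

Under grim trigger the critical discount factor is (T−C)/(T−P) with T = 20, C = 12, P = 11.
δ* = (20−12)/(20−11) = 8/9.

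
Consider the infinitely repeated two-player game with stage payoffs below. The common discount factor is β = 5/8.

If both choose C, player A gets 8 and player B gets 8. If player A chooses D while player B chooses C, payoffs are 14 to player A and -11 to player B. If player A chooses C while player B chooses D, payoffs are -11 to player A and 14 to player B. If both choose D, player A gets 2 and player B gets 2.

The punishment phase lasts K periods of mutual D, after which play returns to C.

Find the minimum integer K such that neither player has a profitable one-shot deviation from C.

2

IC: β(1−β^K)/(1−β) ≥ (14−8)/(8−2) = 1.
With β = 5/8: need 1 − β^K ≥ 1·(1−5/8)/(5/8), i.e. β^K ≤ 0.4000.
Since (5/8)^1 = 0.6250 and (5/8)^2 = 0.3906, the smallest such K is 2.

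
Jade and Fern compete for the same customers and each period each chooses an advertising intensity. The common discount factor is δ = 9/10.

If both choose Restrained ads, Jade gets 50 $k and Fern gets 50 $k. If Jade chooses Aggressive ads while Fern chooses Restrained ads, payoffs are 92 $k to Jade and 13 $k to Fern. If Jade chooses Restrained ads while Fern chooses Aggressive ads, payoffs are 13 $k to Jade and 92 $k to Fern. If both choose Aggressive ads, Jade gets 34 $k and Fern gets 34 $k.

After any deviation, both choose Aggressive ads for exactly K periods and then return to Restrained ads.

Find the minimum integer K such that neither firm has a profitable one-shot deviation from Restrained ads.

Need Σ_{k=1}^{K} δ^k ≥ (92−50)/(50−34) = 2.6250 at δ = 9/10.
At K = 3 the sum is 2.4390 < 2.6250; at K = 4 it is 3.0951 ≥ 2.6250.
So the minimum punishment length is K = 4.

4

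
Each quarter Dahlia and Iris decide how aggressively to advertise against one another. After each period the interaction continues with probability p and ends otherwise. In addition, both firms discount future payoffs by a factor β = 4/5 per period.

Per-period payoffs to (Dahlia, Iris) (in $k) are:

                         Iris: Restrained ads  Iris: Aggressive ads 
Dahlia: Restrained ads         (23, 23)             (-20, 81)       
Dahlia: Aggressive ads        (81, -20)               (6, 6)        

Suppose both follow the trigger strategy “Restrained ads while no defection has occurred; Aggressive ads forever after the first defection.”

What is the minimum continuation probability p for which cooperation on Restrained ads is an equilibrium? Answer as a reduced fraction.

With continuation probability p and discount β, the effective per-period discount factor is βp.
Grim-trigger IC: βp ≥ (81−23)/(81−6) = 58/75.
So p ≥ (58/75)/(4/5) = 29/30.

29/30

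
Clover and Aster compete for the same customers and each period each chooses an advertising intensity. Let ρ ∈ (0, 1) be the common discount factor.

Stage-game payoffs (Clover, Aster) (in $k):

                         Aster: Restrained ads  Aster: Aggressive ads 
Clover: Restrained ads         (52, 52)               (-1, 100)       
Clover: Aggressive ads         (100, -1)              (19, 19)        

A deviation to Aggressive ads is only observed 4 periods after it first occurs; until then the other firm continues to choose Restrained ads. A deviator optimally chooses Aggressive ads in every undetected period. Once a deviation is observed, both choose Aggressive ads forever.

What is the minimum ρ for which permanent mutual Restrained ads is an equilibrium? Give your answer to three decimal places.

0.877

A deviator earns 100 for 4 periods, then 19 forever; cooperating earns 52 forever. Multiplying the IC by (1−ρ):
52 ≥ 100(1−ρ^4) + 19ρ^4, so 81·ρ^4 ≥ 48 and ρ^4 ≥ 16/27.
ρ ≥ (16/27)^(1/4) ≈ 0.877.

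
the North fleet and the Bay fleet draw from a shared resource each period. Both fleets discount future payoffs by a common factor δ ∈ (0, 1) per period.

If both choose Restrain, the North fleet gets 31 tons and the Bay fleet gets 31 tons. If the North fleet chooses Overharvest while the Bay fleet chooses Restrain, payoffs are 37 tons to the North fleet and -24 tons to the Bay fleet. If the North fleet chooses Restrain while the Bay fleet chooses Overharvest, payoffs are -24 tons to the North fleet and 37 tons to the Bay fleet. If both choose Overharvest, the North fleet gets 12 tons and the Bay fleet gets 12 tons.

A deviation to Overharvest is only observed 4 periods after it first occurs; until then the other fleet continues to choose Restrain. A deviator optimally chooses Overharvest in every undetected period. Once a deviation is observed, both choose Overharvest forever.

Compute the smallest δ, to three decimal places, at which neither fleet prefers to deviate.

A deviator earns 37 for 4 periods, then 12 forever; cooperating earns 31 forever. Multiplying the IC by (1−δ):
31 ≥ 37(1−δ^4) + 12δ^4, so 25·δ^4 ≥ 6 and δ^4 ≥ 6/25.
δ ≥ (6/25)^(1/4) ≈ 0.700.

0.700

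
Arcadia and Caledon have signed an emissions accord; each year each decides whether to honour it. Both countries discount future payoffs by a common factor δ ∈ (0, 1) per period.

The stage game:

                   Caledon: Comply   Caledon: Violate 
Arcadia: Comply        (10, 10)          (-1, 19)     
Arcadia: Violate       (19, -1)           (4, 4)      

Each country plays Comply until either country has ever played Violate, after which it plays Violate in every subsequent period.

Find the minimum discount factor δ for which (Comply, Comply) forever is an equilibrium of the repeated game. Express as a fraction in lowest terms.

3/5

One-period gain from deviating is 19 − 10 = 9. The loss is 10 − 4 = 6 in every subsequent period, with present value 6·δ/(1−δ).
Deviation is unprofitable when 6·δ/(1−δ) ≥ 9, i.e. δ/(1−δ) ≥ 3/2.
Equivalently δ ≥ 9/(9+6) = 3/5.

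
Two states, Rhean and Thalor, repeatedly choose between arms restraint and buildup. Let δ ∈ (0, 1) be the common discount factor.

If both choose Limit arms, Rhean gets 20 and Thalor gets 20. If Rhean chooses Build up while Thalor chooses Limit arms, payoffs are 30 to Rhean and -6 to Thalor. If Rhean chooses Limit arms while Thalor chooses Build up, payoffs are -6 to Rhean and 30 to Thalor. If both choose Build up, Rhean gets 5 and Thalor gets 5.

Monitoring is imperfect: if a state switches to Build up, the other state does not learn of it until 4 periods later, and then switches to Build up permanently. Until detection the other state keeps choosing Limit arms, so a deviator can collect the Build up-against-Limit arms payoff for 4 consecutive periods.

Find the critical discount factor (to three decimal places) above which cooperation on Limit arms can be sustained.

0.795

Deviating for the 4 undetected periods gains 30−20 = 10 per period over cooperation, then loses 20−5 = 15 per period forever once punishment starts.
Gain: 10(1 + δ + … + δ^3); loss: 15·δ^4/(1−δ).
No profitable deviation ⇔ 10(1−δ^4) ≤ 15·δ^4, i.e. δ^4 ≥ 10/(10+15) = 2/5.
Hence δ ≥ (2/5)^(1/4) ≈ 0.795.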